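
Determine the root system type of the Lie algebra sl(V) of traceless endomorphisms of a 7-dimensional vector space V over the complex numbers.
This is sl(7), which has dimension 7^2 - 1 = 48 and rank 7 - 1 = 6 (a Cartan subalgebra is the diagonal traceless matrices). In the classification of classical Lie algebras, the special linear algebra sl(n+1) has type A_n; here n = 6, so the Dynkin diagram is a chain of 6 nodes with single edges (A_6). Hence the type is A_6.

A_6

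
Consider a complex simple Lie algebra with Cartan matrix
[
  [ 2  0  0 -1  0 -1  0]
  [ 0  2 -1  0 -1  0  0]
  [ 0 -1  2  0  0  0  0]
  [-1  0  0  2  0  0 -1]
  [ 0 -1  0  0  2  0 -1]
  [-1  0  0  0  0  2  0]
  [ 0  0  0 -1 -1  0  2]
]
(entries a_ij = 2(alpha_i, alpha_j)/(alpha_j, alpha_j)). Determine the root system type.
The matrix has rank 7 with 2's on the diagonal. Reading the off-diagonal entries as Dynkin edges (a single edge where a_ij = a_ji = -1; a double or triple edge where a_ij * a_ji = 2 or 3), the diagram is a chain of 7 nodes with single edges (A_7). One simple-root ordering that puts it in standard form is (alpha_6, alpha_1, alpha_4, alpha_7, alpha_5, alpha_2, alpha_3). So the algebra is type A_7, i.e. sl(8).

A7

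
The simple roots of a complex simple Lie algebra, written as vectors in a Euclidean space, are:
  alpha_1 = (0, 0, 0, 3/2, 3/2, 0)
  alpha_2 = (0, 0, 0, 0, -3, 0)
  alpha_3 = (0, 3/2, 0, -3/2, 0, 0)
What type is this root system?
C3

Compute the Cartan integers a_ij = 2(alpha_i, alpha_j)/(alpha_j, alpha_j); the resulting 3x3 Cartan matrix is
[[2, -1, -1], [-2, 2, 0], [-1, 0, 2]].
The roots have two lengths (squared-length ratio 2:1); the short ones are alpha_{1,3}. The associated Dynkin diagram is a chain of 3 nodes with a double edge at one end; the terminal node there is the unique long simple root (C_3), so the type is C_3 (the algebra sp(6)).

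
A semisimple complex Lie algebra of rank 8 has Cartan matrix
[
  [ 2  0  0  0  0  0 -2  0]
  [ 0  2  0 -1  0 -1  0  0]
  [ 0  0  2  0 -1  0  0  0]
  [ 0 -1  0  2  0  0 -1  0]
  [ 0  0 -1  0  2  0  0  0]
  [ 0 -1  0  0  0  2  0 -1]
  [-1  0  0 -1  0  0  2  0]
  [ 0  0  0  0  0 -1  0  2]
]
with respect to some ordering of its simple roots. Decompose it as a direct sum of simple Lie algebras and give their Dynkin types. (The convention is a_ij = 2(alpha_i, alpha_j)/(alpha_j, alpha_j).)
The diagram associated to this matrix has two connected components: the simple roots {alpha_3, alpha_5} form a chain of 2 nodes with single edges (A_2), and {alpha_1, alpha_2, alpha_4, alpha_6, alpha_7, alpha_8} form a chain of 6 nodes with a double edge at one end; the terminal node there is the unique long simple root (C_6). A semisimple Lie algebra decomposes uniquely as the direct sum of simple ideals, one per connected component of its Dynkin diagram, so g ≅ A_2 ⊕ C_6 (dimension 8 + 78 = 86).

A_2 (sl(3)) ⊕ C_6 (sp(12))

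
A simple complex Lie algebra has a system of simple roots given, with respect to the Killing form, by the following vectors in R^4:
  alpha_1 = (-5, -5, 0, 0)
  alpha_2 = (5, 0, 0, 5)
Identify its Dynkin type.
type A_2

Compute the Cartan integers a_ij = 2(alpha_i, alpha_j)/(alpha_j, alpha_j); the resulting 2x2 Cartan matrix is
[[2, -1], [-1, 2]].
All simple roots have the same length, so the diagram is simply laced. The associated Dynkin diagram is a chain of 2 nodes with single edges (A_2), so the type is A_2 (the algebra sl(3)).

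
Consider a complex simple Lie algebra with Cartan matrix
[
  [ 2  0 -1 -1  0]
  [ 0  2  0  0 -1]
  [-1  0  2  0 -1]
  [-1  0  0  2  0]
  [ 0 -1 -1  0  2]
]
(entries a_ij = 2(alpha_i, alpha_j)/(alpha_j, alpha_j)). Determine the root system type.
The matrix has rank 5 with 2's on the diagonal. Reading the off-diagonal entries as Dynkin edges (a single edge where a_ij = a_ji = -1; a double or triple edge where a_ij * a_ji = 2 or 3), the diagram is a chain of 5 nodes with single edges (A_5). One simple-root ordering that puts it in standard form is (alpha_2, alpha_5, alpha_3, alpha_1, alpha_4). So the algebra is type A_5, i.e. sl(6).

A_5 (sl(6))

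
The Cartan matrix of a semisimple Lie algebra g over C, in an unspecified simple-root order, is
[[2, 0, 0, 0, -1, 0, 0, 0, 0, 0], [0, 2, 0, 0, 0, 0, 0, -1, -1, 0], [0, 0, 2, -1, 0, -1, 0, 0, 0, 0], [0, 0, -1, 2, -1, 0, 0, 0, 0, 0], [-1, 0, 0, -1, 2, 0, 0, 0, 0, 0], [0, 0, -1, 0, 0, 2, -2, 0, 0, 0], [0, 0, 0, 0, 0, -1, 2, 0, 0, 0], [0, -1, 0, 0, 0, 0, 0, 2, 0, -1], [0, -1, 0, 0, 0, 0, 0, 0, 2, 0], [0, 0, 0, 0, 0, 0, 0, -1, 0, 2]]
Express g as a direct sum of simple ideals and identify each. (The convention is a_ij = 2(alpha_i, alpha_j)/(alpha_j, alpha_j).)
The diagram associated to this matrix has two connected components: the simple roots {alpha_2, alpha_8, alpha_9, alpha_10} form a chain of 4 nodes with single edges (A_4), and {alpha_1, alpha_3, alpha_4, alpha_5, alpha_6, alpha_7} form a chain of 6 nodes with a double edge at one end; the terminal node there is the unique short simple root (B_6). A semisimple Lie algebra decomposes uniquely as the direct sum of simple ideals, one per connected component of its Dynkin diagram, so g ≅ A_4 ⊕ B_6 (dimension 24 + 78 = 102).

A4 + B6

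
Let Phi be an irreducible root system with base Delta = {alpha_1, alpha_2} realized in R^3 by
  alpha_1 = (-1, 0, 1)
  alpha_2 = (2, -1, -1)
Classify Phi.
Compute the Cartan integers a_ij = 2(alpha_i, alpha_j)/(alpha_j, alpha_j); the resulting 2x2 Cartan matrix is
[[2, -1], [-3, 2]].
The roots have two lengths (squared-length ratio 3:1); the short ones are alpha_{1}. The associated Dynkin diagram is two nodes joined by a triple edge (G_2), so the type is G_2.

G_2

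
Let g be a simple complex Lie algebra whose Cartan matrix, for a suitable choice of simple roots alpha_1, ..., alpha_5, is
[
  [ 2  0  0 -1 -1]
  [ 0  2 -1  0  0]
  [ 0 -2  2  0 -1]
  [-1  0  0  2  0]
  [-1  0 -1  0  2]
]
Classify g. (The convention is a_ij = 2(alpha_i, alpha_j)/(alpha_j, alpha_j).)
B5

The matrix has rank 5 with 2's on the diagonal. Reading the off-diagonal entries as Dynkin edges (a single edge where a_ij = a_ji = -1; a double or triple edge where a_ij * a_ji = 2 or 3), the diagram is a chain of 5 nodes with a double edge at one end; the terminal node there is the unique short simple root (B_5). One simple-root ordering that puts it in standard form is (alpha_4, alpha_1, alpha_5, alpha_3, alpha_2). So the algebra is type B_5, i.e. so(11).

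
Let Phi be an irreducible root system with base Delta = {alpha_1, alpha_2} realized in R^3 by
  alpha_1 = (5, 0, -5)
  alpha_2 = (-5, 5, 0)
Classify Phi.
A_2

Compute the Cartan integers a_ij = 2(alpha_i, alpha_j)/(alpha_j, alpha_j); the resulting 2x2 Cartan matrix is
[[2, -1], [-1, 2]].
All simple roots have the same length, so the diagram is simply laced. The associated Dynkin diagram is a chain of 2 nodes with single edges (A_2), so the type is A_2 (the algebra sl(3)).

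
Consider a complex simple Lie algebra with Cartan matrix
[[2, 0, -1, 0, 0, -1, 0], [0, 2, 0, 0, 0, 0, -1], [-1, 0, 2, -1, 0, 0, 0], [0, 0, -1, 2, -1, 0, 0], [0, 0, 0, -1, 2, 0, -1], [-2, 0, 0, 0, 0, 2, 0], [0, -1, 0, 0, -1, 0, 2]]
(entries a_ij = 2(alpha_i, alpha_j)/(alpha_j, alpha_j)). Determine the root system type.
C_7 (sp(14))

The matrix has rank 7 with 2's on the diagonal. Reading the off-diagonal entries as Dynkin edges (a single edge where a_ij = a_ji = -1; a double or triple edge where a_ij * a_ji = 2 or 3), the diagram is a chain of 7 nodes with a double edge at one end; the terminal node there is the unique long simple root (C_7). One simple-root ordering that puts it in standard form is (alpha_2, alpha_7, alpha_5, alpha_4, alpha_3, alpha_1, alpha_6). So the algebra is type C_7, i.e. sp(14).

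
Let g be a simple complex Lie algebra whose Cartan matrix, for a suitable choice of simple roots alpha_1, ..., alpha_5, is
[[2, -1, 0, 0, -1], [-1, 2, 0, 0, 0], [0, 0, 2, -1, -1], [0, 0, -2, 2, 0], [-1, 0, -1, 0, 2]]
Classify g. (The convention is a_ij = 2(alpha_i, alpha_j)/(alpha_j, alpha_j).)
C_5 (sp(10))

The matrix has rank 5 with 2's on the diagonal. Reading the off-diagonal entries as Dynkin edges (a single edge where a_ij = a_ji = -1; a double or triple edge where a_ij * a_ji = 2 or 3), the diagram is a chain of 5 nodes with a double edge at one end; the terminal node there is the unique long simple root (C_5). One simple-root ordering that puts it in standard form is (alpha_2, alpha_1, alpha_5, alpha_3, alpha_4). So the algebra is type C_5, i.e. sp(10).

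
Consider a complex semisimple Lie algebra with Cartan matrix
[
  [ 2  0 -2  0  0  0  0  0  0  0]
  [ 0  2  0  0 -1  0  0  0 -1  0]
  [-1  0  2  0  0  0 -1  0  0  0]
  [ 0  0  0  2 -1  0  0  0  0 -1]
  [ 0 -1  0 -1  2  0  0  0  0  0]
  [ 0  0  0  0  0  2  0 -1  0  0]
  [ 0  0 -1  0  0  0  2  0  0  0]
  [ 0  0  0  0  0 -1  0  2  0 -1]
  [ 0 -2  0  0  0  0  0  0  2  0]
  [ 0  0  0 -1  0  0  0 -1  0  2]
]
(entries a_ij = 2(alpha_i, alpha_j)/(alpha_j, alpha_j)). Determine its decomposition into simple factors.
The diagram associated to this matrix has two connected components: the simple roots {alpha_1, alpha_3, alpha_7} form a chain of 3 nodes with a double edge at one end; the terminal node there is the unique long simple root (C_3), and {alpha_2, alpha_4, alpha_5, alpha_6, alpha_8, alpha_9, alpha_10} form a chain of 7 nodes with a double edge at one end; the terminal node there is the unique long simple root (C_7). A semisimple Lie algebra decomposes uniquely as the direct sum of simple ideals, one per connected component of its Dynkin diagram, so g ≅ C_3 ⊕ C_7 (dimension 21 + 105 = 126).

type C_3 ⊕ type C_7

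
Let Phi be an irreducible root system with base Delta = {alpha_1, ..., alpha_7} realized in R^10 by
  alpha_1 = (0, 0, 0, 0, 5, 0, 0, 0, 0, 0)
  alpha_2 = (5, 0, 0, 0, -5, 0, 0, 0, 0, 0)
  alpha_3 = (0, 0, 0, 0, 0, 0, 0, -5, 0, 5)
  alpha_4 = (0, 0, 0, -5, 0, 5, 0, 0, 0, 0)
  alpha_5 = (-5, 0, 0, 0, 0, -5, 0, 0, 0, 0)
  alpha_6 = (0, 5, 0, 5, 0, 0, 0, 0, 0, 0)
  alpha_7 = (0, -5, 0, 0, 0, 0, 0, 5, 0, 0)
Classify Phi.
Compute the Cartan integers a_ij = 2(alpha_i, alpha_j)/(alpha_j, alpha_j); the resulting 7x7 Cartan matrix is
[[2, -1, 0, 0, 0, 0, 0], [-2, 2, 0, 0, -1, 0, 0], [0, 0, 2, 0, 0, 0, -1], [0, 0, 0, 2, -1, -1, 0], [0, -1, 0, -1, 2, 0, 0], [0, 0, 0, -1, 0, 2, -1], [0, 0, -1, 0, 0, -1, 2]].
The roots have two lengths (squared-length ratio 2:1); the short ones are alpha_{1}. The associated Dynkin diagram is a chain of 7 nodes with a double edge at one end; the terminal node there is the unique short simple root (B_7), so the type is B_7 (the algebra so(15)).

B_7 (so(15))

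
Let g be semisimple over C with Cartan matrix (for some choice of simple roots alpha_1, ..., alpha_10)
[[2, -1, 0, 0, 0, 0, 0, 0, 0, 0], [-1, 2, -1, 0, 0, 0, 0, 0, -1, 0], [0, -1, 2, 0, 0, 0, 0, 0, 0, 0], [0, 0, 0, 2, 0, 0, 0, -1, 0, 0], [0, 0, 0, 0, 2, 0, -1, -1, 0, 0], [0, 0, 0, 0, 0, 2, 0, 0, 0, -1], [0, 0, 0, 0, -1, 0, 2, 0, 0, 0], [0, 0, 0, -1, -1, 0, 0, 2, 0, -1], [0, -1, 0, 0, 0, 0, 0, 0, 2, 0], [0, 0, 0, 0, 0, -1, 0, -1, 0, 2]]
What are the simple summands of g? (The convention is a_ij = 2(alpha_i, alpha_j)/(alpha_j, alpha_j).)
D_4 ⊕ E_6

The diagram associated to this matrix has two connected components: the simple roots {alpha_1, alpha_2, alpha_3, alpha_9} form a chain of 2 nodes with a fork of two nodes at one end (D_4), and {alpha_4, alpha_5, alpha_6, alpha_7, alpha_8, alpha_10} form a chain of 5 nodes with one extra node attached to the third node from one end (E_6). A semisimple Lie algebra decomposes uniquely as the direct sum of simple ideals, one per connected component of its Dynkin diagram, so g ≅ D_4 ⊕ E_6 (dimension 28 + 78 = 106).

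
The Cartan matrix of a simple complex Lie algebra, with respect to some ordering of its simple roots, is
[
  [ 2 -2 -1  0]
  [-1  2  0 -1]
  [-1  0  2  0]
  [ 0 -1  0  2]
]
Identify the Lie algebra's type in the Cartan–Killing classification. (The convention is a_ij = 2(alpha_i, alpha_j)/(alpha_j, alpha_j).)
The matrix has rank 4 with 2's on the diagonal. Reading the off-diagonal entries as Dynkin edges (a single edge where a_ij = a_ji = -1; a double or triple edge where a_ij * a_ji = 2 or 3), the diagram is a chain of 4 nodes with a double edge between the middle two (F_4). One simple-root ordering that puts it in standard form is (alpha_3, alpha_1, alpha_2, alpha_4). So the algebra is type F_4.

F_4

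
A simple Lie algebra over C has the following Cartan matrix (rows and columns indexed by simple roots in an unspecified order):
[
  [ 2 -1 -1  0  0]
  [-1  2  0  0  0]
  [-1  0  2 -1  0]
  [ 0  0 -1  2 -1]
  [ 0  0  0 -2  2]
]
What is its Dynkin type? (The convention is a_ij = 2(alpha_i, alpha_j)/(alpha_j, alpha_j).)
C5

The matrix has rank 5 with 2's on the diagonal. Reading the off-diagonal entries as Dynkin edges (a single edge where a_ij = a_ji = -1; a double or triple edge where a_ij * a_ji = 2 or 3), the diagram is a chain of 5 nodes with a double edge at one end; the terminal node there is the unique long simple root (C_5). One simple-root ordering that puts it in standard form is (alpha_2, alpha_1, alpha_3, alpha_4, alpha_5). So the algebra is type C_5, i.e. sp(10).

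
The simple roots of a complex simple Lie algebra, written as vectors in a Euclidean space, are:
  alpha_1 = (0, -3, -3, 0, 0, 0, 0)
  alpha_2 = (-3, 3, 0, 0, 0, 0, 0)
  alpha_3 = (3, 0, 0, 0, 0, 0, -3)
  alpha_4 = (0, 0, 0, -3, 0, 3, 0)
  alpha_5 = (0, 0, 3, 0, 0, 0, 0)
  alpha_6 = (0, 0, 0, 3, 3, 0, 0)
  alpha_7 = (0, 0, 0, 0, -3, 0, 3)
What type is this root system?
Compute the Cartan integers a_ij = 2(alpha_i, alpha_j)/(alpha_j, alpha_j); the resulting 7x7 Cartan matrix is
[[2, -1, 0, 0, -2, 0, 0], [-1, 2, -1, 0, 0, 0, 0], [0, -1, 2, 0, 0, 0, -1], [0, 0, 0, 2, 0, -1, 0], [-1, 0, 0, 0, 2, 0, 0], [0, 0, 0, -1, 0, 2, -1], [0, 0, -1, 0, 0, -1, 2]].
The roots have two lengths (squared-length ratio 2:1); the short ones are alpha_{5}. The associated Dynkin diagram is a chain of 7 nodes with a double edge at one end; the terminal node there is the unique short simple root (B_7), so the type is B_7 (the algebra so(15)).

B_7 (so(15))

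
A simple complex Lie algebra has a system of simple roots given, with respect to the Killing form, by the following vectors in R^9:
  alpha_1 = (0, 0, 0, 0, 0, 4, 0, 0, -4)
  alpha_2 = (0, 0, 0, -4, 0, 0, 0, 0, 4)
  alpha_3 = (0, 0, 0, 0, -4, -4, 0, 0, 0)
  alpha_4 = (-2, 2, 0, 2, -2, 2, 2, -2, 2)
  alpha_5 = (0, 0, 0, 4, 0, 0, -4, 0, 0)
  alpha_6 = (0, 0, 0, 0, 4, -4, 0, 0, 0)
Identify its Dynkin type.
Compute the Cartan integers a_ij = 2(alpha_i, alpha_j)/(alpha_j, alpha_j); the resulting 6x6 Cartan matrix is
[[2, -1, -1, 0, 0, -1], [-1, 2, 0, 0, -1, 0], [-1, 0, 2, 0, 0, 0], [0, 0, 0, 2, 0, -1], [0, -1, 0, 0, 2, 0], [-1, 0, 0, -1, 0, 2]].
All simple roots have the same length, so the diagram is simply laced. The associated Dynkin diagram is a chain of 5 nodes with one extra node attached to the third node from one end (E_6), so the type is E_6.

type E_6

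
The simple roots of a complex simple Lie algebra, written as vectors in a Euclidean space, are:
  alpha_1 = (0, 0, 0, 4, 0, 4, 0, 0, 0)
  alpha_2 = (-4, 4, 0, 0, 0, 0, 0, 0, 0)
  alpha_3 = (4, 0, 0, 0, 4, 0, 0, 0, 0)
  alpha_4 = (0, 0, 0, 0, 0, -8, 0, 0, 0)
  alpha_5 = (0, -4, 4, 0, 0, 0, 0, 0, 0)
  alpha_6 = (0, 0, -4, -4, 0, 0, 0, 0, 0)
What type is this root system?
C6

Compute the Cartan integers a_ij = 2(alpha_i, alpha_j)/(alpha_j, alpha_j); the resulting 6x6 Cartan matrix is
[[2, 0, 0, -1, 0, -1], [0, 2, -1, 0, -1, 0], [0, -1, 2, 0, 0, 0], [-2, 0, 0, 2, 0, 0], [0, -1, 0, 0, 2, -1], [-1, 0, 0, 0, -1, 2]].
The roots have two lengths (squared-length ratio 2:1); the short ones are alpha_{1,2,3,5,6}. The associated Dynkin diagram is a chain of 6 nodes with a double edge at one end; the terminal node there is the unique long simple root (C_6), so the type is C_6 (the algebra sp(12)).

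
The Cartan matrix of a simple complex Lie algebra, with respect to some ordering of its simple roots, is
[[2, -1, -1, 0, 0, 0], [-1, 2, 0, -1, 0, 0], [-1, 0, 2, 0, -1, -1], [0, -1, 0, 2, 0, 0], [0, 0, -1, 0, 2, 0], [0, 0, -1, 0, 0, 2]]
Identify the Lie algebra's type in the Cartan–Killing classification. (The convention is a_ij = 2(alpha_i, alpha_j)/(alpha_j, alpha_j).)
The matrix has rank 6 with 2's on the diagonal. Reading the off-diagonal entries as Dynkin edges (a single edge where a_ij = a_ji = -1; a double or triple edge where a_ij * a_ji = 2 or 3), the diagram is a chain of 4 nodes with a fork of two nodes at one end (D_6). One simple-root ordering that puts it in standard form is (alpha_4, alpha_2, alpha_1, alpha_3, alpha_5, alpha_6). So the algebra is type D_6, i.e. so(12).

type D_6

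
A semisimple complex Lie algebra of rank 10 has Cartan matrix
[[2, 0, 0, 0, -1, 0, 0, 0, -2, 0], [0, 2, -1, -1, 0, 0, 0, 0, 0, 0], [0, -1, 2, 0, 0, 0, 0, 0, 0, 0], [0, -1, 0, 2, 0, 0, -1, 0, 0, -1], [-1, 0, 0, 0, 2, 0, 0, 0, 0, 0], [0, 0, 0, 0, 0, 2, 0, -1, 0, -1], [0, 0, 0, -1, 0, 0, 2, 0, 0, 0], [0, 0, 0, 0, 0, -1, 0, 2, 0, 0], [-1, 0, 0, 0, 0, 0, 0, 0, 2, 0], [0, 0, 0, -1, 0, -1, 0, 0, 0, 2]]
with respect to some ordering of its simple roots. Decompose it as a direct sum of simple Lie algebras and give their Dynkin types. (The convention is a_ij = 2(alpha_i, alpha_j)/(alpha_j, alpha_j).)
type B_3 ⊕ type E_7

The diagram associated to this matrix has two connected components: the simple roots {alpha_1, alpha_5, alpha_9} form a chain of 3 nodes with a double edge at one end; the terminal node there is the unique short simple root (B_3), and {alpha_2, alpha_3, alpha_4, alpha_6, alpha_7, alpha_8, alpha_10} form a chain of 6 nodes with one extra node attached to the third node from one end (E_7). A semisimple Lie algebra decomposes uniquely as the direct sum of simple ideals, one per connected component of its Dynkin diagram, so g ≅ B_3 ⊕ E_7 (dimension 21 + 133 = 154).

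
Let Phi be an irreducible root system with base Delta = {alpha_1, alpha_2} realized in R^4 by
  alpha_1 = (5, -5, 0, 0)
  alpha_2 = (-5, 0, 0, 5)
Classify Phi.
Compute the Cartan integers a_ij = 2(alpha_i, alpha_j)/(alpha_j, alpha_j); the resulting 2x2 Cartan matrix is
[[2, -1], [-1, 2]].
All simple roots have the same length, so the diagram is simply laced. The associated Dynkin diagram is a chain of 2 nodes with single edges (A_2), so the type is A_2 (the algebra sl(3)).

A_2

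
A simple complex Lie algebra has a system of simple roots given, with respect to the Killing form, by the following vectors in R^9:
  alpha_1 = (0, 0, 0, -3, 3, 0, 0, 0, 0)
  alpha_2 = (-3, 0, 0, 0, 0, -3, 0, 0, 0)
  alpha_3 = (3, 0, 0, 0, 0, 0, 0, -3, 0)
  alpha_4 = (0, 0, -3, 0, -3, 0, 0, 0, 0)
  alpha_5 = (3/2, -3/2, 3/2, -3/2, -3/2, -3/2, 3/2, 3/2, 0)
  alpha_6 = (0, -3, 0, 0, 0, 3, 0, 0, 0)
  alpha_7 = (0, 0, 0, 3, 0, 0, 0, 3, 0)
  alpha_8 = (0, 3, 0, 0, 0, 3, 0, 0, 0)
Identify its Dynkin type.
Compute the Cartan integers a_ij = 2(alpha_i, alpha_j)/(alpha_j, alpha_j); the resulting 8x8 Cartan matrix is
[[2, 0, 0, -1, 0, 0, -1, 0], [0, 2, -1, 0, 0, -1, 0, -1], [0, -1, 2, 0, 0, 0, -1, 0], [-1, 0, 0, 2, 0, 0, 0, 0], [0, 0, 0, 0, 2, 0, 0, -1], [0, -1, 0, 0, 0, 2, 0, 0], [-1, 0, -1, 0, 0, 0, 2, 0], [0, -1, 0, 0, -1, 0, 0, 2]].
All simple roots have the same length, so the diagram is simply laced. The associated Dynkin diagram is a chain of 7 nodes with one extra node attached to the third node from one end (E_8), so the type is E_8.

E_8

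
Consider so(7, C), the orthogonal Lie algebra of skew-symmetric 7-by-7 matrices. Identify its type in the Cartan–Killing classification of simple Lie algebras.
B3

This is so(7) with 7 odd, which has dimension 7(7-1)/2 = 21 and rank (7-1)/2 = 3. In the classification of classical Lie algebras, the orthogonal algebra so(2n+1) in an odd number of variables has type B_n; here n = 3, so the Dynkin diagram is a chain of 3 nodes with a double edge at one end; the terminal node there is the unique short simple root (B_3). Hence the type is B_3.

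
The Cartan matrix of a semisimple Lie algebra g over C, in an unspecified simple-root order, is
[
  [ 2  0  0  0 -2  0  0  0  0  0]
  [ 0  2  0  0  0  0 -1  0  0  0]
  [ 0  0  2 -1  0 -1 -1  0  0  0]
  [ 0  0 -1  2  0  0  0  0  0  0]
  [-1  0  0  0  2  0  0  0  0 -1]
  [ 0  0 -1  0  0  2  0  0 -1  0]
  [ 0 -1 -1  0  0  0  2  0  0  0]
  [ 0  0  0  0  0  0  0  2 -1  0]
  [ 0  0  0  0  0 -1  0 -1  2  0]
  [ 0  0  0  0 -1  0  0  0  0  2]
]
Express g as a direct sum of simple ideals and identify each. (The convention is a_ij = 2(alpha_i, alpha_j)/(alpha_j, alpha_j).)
C3 ⊕ E7

The diagram associated to this matrix has two connected components: the simple roots {alpha_1, alpha_5, alpha_10} form a chain of 3 nodes with a double edge at one end; the terminal node there is the unique long simple root (C_3), and {alpha_2, alpha_3, alpha_4, alpha_6, alpha_7, alpha_8, alpha_9} form a chain of 6 nodes with one extra node attached to the third node from one end (E_7). A semisimple Lie algebra decomposes uniquely as the direct sum of simple ideals, one per connected component of its Dynkin diagram, so g ≅ C_3 ⊕ E_7 (dimension 21 + 133 = 154).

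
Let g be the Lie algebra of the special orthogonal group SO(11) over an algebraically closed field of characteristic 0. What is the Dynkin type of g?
This is so(11) with 11 odd, which has dimension 11(11-1)/2 = 55 and rank (11-1)/2 = 5. In the classification of classical Lie algebras, the orthogonal algebra so(2n+1) in an odd number of variables has type B_n; here n = 5, so the Dynkin diagram is a chain of 5 nodes with a double edge at one end; the terminal node there is the unique short simple root (B_5). Hence the type is B_5.

type B_5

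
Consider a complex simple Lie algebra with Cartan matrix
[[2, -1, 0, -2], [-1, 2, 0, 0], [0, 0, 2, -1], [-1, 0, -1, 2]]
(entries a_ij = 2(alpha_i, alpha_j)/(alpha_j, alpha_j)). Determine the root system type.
The matrix has rank 4 with 2's on the diagonal. Reading the off-diagonal entries as Dynkin edges (a single edge where a_ij = a_ji = -1; a double or triple edge where a_ij * a_ji = 2 or 3), the diagram is a chain of 4 nodes with a double edge between the middle two (F_4). One simple-root ordering that puts it in standard form is (alpha_2, alpha_1, alpha_4, alpha_3). So the algebra is type F_4.

F_4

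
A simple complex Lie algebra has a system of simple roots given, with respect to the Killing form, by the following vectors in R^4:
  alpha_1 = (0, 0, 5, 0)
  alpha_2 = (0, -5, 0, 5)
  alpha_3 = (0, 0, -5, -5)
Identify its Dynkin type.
Compute the Cartan integers a_ij = 2(alpha_i, alpha_j)/(alpha_j, alpha_j); the resulting 3x3 Cartan matrix is
[[2, 0, -1], [0, 2, -1], [-2, -1, 2]].
The roots have two lengths (squared-length ratio 2:1); the short ones are alpha_{1}. The associated Dynkin diagram is a chain of 3 nodes with a double edge at one end; the terminal node there is the unique short simple root (B_3), so the type is B_3 (the algebra so(7)).

B3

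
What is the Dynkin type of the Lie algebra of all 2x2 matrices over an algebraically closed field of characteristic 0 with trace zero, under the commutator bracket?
This is sl(2), which has dimension 2^2 - 1 = 3 and rank 2 - 1 = 1 (a Cartan subalgebra is the diagonal traceless matrices). In the classification of classical Lie algebras, the special linear algebra sl(n+1) has type A_n; here n = 1, so the Dynkin diagram is a chain of 1 nodes with single edges (A_1). Hence the type is A_1.

type A_1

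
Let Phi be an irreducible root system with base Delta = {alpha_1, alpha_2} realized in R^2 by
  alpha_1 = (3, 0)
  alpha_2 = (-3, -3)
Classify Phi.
Compute the Cartan integers a_ij = 2(alpha_i, alpha_j)/(alpha_j, alpha_j); the resulting 2x2 Cartan matrix is
[[2, -1], [-2, 2]].
The roots have two lengths (squared-length ratio 2:1); the short ones are alpha_{1}. The associated Dynkin diagram is a chain of 2 nodes with a double edge at one end; the terminal node there is the unique short simple root (B_2), so the type is B_2 (the algebra so(5)).

B2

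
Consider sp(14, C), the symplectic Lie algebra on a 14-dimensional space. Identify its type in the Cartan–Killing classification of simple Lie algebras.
This is sp(14), which has dimension 14(14+1)/2 = 105 and rank 14/2 = 7. In the classification of classical Lie algebras, the symplectic algebra sp(2n) has type C_n; here n = 7, so the Dynkin diagram is a chain of 7 nodes with a double edge at one end; the terminal node there is the unique long simple root (C_7). Hence the type is C_7.

C_7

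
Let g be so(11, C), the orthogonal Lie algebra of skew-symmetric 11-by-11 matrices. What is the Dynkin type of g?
This is so(11) with 11 odd, which has dimension 11(11-1)/2 = 55 and rank (11-1)/2 = 5. In the classification of classical Lie algebras, the orthogonal algebra so(2n+1) in an odd number of variables has type B_n; here n = 5, so the Dynkin diagram is a chain of 5 nodes with a double edge at one end; the terminal node there is the unique short simple root (B_5). Hence the type is B_5.

B_5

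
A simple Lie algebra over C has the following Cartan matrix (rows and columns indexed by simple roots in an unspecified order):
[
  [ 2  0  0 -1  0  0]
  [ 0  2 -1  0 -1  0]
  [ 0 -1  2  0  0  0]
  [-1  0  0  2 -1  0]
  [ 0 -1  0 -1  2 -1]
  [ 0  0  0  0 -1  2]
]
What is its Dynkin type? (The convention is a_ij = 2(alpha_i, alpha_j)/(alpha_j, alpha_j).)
The matrix has rank 6 with 2's on the diagonal. Reading the off-diagonal entries as Dynkin edges (a single edge where a_ij = a_ji = -1; a double or triple edge where a_ij * a_ji = 2 or 3), the diagram is a chain of 5 nodes with one extra node attached to the third node from one end (E_6). One simple-root ordering that puts it in standard form is (alpha_1, alpha_6, alpha_4, alpha_5, alpha_2, alpha_3). So the algebra is type E_6.

E6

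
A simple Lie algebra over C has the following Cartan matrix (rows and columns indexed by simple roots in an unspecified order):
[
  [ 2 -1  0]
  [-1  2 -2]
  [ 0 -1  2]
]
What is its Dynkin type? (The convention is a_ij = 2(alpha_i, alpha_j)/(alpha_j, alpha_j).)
The matrix has rank 3 with 2's on the diagonal. Reading the off-diagonal entries as Dynkin edges (a single edge where a_ij = a_ji = -1; a double or triple edge where a_ij * a_ji = 2 or 3), the diagram is a chain of 3 nodes with a double edge at one end; the terminal node there is the unique short simple root (B_3). One simple-root ordering that puts it in standard form is (alpha_1, alpha_2, alpha_3). So the algebra is type B_3, i.e. so(7).

B_3 (so(7))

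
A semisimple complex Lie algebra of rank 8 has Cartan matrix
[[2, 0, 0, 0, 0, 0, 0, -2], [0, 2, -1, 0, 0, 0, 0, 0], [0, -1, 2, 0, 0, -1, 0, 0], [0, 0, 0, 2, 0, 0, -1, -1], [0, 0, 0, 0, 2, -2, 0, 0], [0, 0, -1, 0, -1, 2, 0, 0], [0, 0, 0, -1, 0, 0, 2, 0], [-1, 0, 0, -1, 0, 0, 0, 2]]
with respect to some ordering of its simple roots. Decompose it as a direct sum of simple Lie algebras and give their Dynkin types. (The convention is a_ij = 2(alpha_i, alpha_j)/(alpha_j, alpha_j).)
C4 ⊕ C4

The diagram associated to this matrix has two connected components: the simple roots {alpha_1, alpha_4, alpha_7, alpha_8} form a chain of 4 nodes with a double edge at one end; the terminal node there is the unique long simple root (C_4), and {alpha_2, alpha_3, alpha_5, alpha_6} form a chain of 4 nodes with a double edge at one end; the terminal node there is the unique long simple root (C_4). A semisimple Lie algebra decomposes uniquely as the direct sum of simple ideals, one per connected component of its Dynkin diagram, so g ≅ C_4 ⊕ C_4 (dimension 36 + 36 = 72).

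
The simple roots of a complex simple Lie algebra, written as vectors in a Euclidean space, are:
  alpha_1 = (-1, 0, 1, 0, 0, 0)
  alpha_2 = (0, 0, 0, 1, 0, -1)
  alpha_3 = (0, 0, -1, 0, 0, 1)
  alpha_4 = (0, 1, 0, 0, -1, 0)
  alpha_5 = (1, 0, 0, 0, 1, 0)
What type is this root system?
Compute the Cartan integers a_ij = 2(alpha_i, alpha_j)/(alpha_j, alpha_j); the resulting 5x5 Cartan matrix is
[[2, 0, -1, 0, -1], [0, 2, -1, 0, 0], [-1, -1, 2, 0, 0], [0, 0, 0, 2, -1], [-1, 0, 0, -1, 2]].
All simple roots have the same length, so the diagram is simply laced. The associated Dynkin diagram is a chain of 5 nodes with single edges (A_5), so the type is A_5 (the algebra sl(6)).

A5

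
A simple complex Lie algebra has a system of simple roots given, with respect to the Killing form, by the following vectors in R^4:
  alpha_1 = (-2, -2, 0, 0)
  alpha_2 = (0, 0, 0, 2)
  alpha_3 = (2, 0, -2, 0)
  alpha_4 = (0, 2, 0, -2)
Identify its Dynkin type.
B_4

Compute the Cartan integers a_ij = 2(alpha_i, alpha_j)/(alpha_j, alpha_j); the resulting 4x4 Cartan matrix is
[[2, 0, -1, -1], [0, 2, 0, -1], [-1, 0, 2, 0], [-1, -2, 0, 2]].
The roots have two lengths (squared-length ratio 2:1); the short ones are alpha_{2}. The associated Dynkin diagram is a chain of 4 nodes with a double edge at one end; the terminal node there is the unique short simple root (B_4), so the type is B_4 (the algebra so(9)).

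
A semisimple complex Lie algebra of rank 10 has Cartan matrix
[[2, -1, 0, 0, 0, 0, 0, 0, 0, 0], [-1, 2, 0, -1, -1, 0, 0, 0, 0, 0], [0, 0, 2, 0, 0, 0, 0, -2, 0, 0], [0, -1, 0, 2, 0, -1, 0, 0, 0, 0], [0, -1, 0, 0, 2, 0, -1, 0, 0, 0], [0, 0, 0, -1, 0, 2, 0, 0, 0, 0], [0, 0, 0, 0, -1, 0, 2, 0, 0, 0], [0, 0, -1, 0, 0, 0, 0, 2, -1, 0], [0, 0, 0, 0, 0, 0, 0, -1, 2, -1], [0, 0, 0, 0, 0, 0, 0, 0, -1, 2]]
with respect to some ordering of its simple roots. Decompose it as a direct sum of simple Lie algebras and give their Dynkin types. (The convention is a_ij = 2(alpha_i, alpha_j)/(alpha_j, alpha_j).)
C_4 (sp(8)) ⊕ E_6

The diagram associated to this matrix has two connected components: the simple roots {alpha_3, alpha_8, alpha_9, alpha_10} form a chain of 4 nodes with a double edge at one end; the terminal node there is the unique long simple root (C_4), and {alpha_1, alpha_2, alpha_4, alpha_5, alpha_6, alpha_7} form a chain of 5 nodes with one extra node attached to the third node from one end (E_6). A semisimple Lie algebra decomposes uniquely as the direct sum of simple ideals, one per connected component of its Dynkin diagram, so g ≅ C_4 ⊕ E_6 (dimension 36 + 78 = 114).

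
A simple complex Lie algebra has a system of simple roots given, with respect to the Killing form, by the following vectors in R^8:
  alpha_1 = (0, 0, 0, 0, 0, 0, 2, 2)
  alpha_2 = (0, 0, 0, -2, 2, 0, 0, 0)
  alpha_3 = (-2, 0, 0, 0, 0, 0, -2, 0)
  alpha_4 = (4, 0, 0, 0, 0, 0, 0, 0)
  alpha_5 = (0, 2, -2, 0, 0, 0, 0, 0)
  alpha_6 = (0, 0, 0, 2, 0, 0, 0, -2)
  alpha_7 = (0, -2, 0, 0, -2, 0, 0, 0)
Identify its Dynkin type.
Compute the Cartan integers a_ij = 2(alpha_i, alpha_j)/(alpha_j, alpha_j); the resulting 7x7 Cartan matrix is
[[2, 0, -1, 0, 0, -1, 0], [0, 2, 0, 0, 0, -1, -1], [-1, 0, 2, -1, 0, 0, 0], [0, 0, -2, 2, 0, 0, 0], [0, 0, 0, 0, 2, 0, -1], [-1, -1, 0, 0, 0, 2, 0], [0, -1, 0, 0, -1, 0, 2]].
The roots have two lengths (squared-length ratio 2:1); the short ones are alpha_{1,2,3,5,6,7}. The associated Dynkin diagram is a chain of 7 nodes with a double edge at one end; the terminal node there is the unique long simple root (C_7), so the type is C_7 (the algebra sp(14)).

type C_7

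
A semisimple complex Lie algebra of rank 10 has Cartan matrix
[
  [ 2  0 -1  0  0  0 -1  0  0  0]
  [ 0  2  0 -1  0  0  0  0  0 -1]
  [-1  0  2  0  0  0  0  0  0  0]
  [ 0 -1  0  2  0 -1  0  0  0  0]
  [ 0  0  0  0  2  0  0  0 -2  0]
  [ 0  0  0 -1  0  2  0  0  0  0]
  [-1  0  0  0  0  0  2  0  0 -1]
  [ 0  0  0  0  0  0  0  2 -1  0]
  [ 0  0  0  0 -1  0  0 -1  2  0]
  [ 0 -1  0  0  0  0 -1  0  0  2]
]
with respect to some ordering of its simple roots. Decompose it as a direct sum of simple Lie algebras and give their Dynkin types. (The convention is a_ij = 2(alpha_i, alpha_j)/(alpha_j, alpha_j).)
A7 + C3

The diagram associated to this matrix has two connected components: the simple roots {alpha_1, alpha_2, alpha_3, alpha_4, alpha_6, alpha_7, alpha_10} form a chain of 7 nodes with single edges (A_7), and {alpha_5, alpha_8, alpha_9} form a chain of 3 nodes with a double edge at one end; the terminal node there is the unique long simple root (C_3). A semisimple Lie algebra decomposes uniquely as the direct sum of simple ideals, one per connected component of its Dynkin diagram, so g ≅ A_7 ⊕ C_3 (dimension 63 + 21 = 84).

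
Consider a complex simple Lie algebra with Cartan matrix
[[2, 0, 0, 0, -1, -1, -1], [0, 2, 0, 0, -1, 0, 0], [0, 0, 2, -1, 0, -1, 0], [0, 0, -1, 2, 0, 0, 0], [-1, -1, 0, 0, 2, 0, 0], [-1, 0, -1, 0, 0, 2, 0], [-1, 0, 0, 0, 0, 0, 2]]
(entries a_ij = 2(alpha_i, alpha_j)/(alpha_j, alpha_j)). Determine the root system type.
The matrix has rank 7 with 2's on the diagonal. Reading the off-diagonal entries as Dynkin edges (a single edge where a_ij = a_ji = -1; a double or triple edge where a_ij * a_ji = 2 or 3), the diagram is a chain of 6 nodes with one extra node attached to the third node from one end (E_7). One simple-root ordering that puts it in standard form is (alpha_2, alpha_7, alpha_5, alpha_1, alpha_6, alpha_3, alpha_4). So the algebra is type E_7.

type E_7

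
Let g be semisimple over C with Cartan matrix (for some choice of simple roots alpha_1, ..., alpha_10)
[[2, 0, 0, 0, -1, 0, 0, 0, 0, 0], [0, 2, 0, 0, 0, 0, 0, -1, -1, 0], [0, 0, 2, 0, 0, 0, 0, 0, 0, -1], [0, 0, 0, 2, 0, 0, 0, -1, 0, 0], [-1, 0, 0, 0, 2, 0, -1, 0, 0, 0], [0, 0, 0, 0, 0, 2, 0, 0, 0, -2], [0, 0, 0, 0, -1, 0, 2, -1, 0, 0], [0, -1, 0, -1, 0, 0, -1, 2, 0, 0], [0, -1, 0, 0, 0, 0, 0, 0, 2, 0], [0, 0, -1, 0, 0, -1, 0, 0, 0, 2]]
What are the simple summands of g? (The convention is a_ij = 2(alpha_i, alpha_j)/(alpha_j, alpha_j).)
C_3 + E_7

The diagram associated to this matrix has two connected components: the simple roots {alpha_3, alpha_6, alpha_10} form a chain of 3 nodes with a double edge at one end; the terminal node there is the unique long simple root (C_3), and {alpha_1, alpha_2, alpha_4, alpha_5, alpha_7, alpha_8, alpha_9} form a chain of 6 nodes with one extra node attached to the third node from one end (E_7). A semisimple Lie algebra decomposes uniquely as the direct sum of simple ideals, one per connected component of its Dynkin diagram, so g ≅ C_3 ⊕ E_7 (dimension 21 + 133 = 154).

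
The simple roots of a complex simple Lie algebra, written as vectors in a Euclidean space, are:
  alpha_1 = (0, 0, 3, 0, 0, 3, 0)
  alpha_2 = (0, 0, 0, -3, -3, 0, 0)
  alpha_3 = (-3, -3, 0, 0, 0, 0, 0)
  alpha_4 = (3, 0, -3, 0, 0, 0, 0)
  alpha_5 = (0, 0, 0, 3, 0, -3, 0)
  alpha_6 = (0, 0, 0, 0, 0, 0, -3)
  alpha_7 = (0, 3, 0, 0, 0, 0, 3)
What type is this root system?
B_7

Compute the Cartan integers a_ij = 2(alpha_i, alpha_j)/(alpha_j, alpha_j); the resulting 7x7 Cartan matrix is
[[2, 0, 0, -1, -1, 0, 0], [0, 2, 0, 0, -1, 0, 0], [0, 0, 2, -1, 0, 0, -1], [-1, 0, -1, 2, 0, 0, 0], [-1, -1, 0, 0, 2, 0, 0], [0, 0, 0, 0, 0, 2, -1], [0, 0, -1, 0, 0, -2, 2]].
The roots have two lengths (squared-length ratio 2:1); the short ones are alpha_{6}. The associated Dynkin diagram is a chain of 7 nodes with a double edge at one end; the terminal node there is the unique short simple root (B_7), so the type is B_7 (the algebra so(15)).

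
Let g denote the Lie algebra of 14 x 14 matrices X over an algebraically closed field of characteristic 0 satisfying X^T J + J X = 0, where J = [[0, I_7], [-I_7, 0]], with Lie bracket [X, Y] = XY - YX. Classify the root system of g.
This is sp(14), which has dimension 14(14+1)/2 = 105 and rank 14/2 = 7. In the classification of classical Lie algebras, the symplectic algebra sp(2n) has type C_n; here n = 7, so the Dynkin diagram is a chain of 7 nodes with a double edge at one end; the terminal node there is the unique long simple root (C_7). Hence the type is C_7.

C_7 (sp(14))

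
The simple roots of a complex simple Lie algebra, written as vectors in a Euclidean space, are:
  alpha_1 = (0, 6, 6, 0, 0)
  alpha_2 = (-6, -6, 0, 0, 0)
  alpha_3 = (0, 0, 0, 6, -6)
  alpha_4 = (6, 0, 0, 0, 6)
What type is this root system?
type A_4

Compute the Cartan integers a_ij = 2(alpha_i, alpha_j)/(alpha_j, alpha_j); the resulting 4x4 Cartan matrix is
[[2, -1, 0, 0], [-1, 2, 0, -1], [0, 0, 2, -1], [0, -1, -1, 2]].
All simple roots have the same length, so the diagram is simply laced. The associated Dynkin diagram is a chain of 4 nodes with single edges (A_4), so the type is A_4 (the algebra sl(5)).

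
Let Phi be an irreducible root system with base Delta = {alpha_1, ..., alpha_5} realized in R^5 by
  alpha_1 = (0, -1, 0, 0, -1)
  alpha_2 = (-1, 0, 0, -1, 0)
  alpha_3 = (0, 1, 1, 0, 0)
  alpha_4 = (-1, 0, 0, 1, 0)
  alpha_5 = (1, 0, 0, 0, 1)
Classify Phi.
Compute the Cartan integers a_ij = 2(alpha_i, alpha_j)/(alpha_j, alpha_j); the resulting 5x5 Cartan matrix is
[[2, 0, -1, 0, -1], [0, 2, 0, 0, -1], [-1, 0, 2, 0, 0], [0, 0, 0, 2, -1], [-1, -1, 0, -1, 2]].
All simple roots have the same length, so the diagram is simply laced. The associated Dynkin diagram is a chain of 3 nodes with a fork of two nodes at one end (D_5), so the type is D_5 (the algebra so(10)).

D5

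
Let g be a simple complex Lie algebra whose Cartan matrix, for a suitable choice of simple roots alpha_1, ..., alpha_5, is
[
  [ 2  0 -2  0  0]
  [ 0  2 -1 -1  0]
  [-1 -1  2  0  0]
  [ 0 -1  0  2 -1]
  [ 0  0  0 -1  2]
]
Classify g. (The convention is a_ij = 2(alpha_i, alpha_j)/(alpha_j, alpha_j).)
The matrix has rank 5 with 2's on the diagonal. Reading the off-diagonal entries as Dynkin edges (a single edge where a_ij = a_ji = -1; a double or triple edge where a_ij * a_ji = 2 or 3), the diagram is a chain of 5 nodes with a double edge at one end; the terminal node there is the unique long simple root (C_5). One simple-root ordering that puts it in standard form is (alpha_5, alpha_4, alpha_2, alpha_3, alpha_1). So the algebra is type C_5, i.e. sp(10).

C_5 (sp(10))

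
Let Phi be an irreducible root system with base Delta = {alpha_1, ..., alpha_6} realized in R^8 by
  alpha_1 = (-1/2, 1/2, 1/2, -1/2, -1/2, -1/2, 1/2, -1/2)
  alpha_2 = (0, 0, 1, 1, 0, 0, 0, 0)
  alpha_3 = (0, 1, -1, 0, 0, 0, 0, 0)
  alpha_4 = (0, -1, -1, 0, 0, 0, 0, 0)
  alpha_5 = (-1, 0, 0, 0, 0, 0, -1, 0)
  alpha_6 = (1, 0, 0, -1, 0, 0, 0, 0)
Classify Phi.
type E_6

Compute the Cartan integers a_ij = 2(alpha_i, alpha_j)/(alpha_j, alpha_j); the resulting 6x6 Cartan matrix is
[[2, 0, 0, -1, 0, 0], [0, 2, -1, -1, 0, -1], [0, -1, 2, 0, 0, 0], [-1, -1, 0, 2, 0, 0], [0, 0, 0, 0, 2, -1], [0, -1, 0, 0, -1, 2]].
All simple roots have the same length, so the diagram is simply laced. The associated Dynkin diagram is a chain of 5 nodes with one extra node attached to the third node from one end (E_6), so the type is E_6.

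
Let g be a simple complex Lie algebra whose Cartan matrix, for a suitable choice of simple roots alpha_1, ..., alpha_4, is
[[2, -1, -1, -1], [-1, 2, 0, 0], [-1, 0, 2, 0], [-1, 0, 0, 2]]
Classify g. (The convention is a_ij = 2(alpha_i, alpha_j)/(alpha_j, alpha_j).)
The matrix has rank 4 with 2's on the diagonal. Reading the off-diagonal entries as Dynkin edges (a single edge where a_ij = a_ji = -1; a double or triple edge where a_ij * a_ji = 2 or 3), the diagram is a chain of 2 nodes with a fork of two nodes at one end (D_4). One simple-root ordering that puts it in standard form is (alpha_4, alpha_1, alpha_2, alpha_3). So the algebra is type D_4, i.e. so(8).

D_4 (so(8))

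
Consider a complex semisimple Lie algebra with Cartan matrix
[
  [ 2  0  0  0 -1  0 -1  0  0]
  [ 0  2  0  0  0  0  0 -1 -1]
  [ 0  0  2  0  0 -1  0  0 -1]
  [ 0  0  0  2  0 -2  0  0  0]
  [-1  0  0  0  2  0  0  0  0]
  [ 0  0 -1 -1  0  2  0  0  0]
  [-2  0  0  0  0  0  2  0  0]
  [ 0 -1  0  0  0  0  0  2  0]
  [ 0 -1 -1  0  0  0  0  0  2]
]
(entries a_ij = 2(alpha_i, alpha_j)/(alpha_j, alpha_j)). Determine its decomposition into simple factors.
The diagram associated to this matrix has two connected components: the simple roots {alpha_1, alpha_5, alpha_7} form a chain of 3 nodes with a double edge at one end; the terminal node there is the unique long simple root (C_3), and {alpha_2, alpha_3, alpha_4, alpha_6, alpha_8, alpha_9} form a chain of 6 nodes with a double edge at one end; the terminal node there is the unique long simple root (C_6). A semisimple Lie algebra decomposes uniquely as the direct sum of simple ideals, one per connected component of its Dynkin diagram, so g ≅ C_3 ⊕ C_6 (dimension 21 + 78 = 99).

C_3 (sp(6)) ⊕ C_6 (sp(12))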